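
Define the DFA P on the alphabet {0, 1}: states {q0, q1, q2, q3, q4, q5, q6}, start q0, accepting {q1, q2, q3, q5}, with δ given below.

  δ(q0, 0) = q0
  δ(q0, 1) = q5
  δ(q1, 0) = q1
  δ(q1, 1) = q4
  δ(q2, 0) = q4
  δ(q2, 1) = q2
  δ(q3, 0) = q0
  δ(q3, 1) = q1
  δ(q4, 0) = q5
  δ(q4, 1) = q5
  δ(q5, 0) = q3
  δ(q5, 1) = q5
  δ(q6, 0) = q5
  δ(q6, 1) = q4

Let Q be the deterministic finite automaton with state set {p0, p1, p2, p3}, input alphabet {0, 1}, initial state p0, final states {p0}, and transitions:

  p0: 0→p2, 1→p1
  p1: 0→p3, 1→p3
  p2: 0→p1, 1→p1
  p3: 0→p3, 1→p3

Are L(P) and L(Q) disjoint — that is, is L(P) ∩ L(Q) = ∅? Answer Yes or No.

Yes

Exploring the product automaton P × Q from the start pair (q0, p0), following both machines on each input symbol, reaches 9 state pairs: (q0, p0), (q0, p2), (q5, p1), (q0, p1), (q3, p3), (q5, p3), (q0, p3), (q1, p3), (q4, p3).
P accepts in {q1, q2, q3, q5} and Q accepts in {p0}; no reachable pair has both components accepting, so no string drives both machines to acceptance simultaneously and L(P) ∩ L(Q) = ∅.
So no string is accepted by both, and the intersection is empty.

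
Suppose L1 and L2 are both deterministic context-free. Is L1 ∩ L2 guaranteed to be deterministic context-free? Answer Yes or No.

No

DCFLs are closed under complement (normalise the DPDA to read all of its input, then flip the verdict). If they were also closed under intersection, De Morgan would make them closed under union; but {aⁿbⁿ : n≥0} and {aⁿb²ⁿ : n≥0} are DCFLs (push the a's; pop one per b, respectively one per two b's) whose union no deterministic PDA accepts: a DPDA for it would have a single run on aⁿb²ⁿ, accepting after the prefix aⁿbⁿ and accepting again after n more b's; an ordinary PDA that simulates it on a's and b's and, at any moment when it is accepting, may switch to reading only a fresh letter c while feeding each c to the simulation as a b, would accept aⁱbʲcᵏ (k≥1) exactly when both aⁱbʲ and aⁱbʲ⁺ᵏ are in the language, i.e. its language intersected with the regular set a*b*c⁺ would be exactly {aⁿbⁿcⁿ : n≥1} — impossible, since context-free languages are closed under intersection with regular sets and {aⁿbⁿcⁿ} is not context-free.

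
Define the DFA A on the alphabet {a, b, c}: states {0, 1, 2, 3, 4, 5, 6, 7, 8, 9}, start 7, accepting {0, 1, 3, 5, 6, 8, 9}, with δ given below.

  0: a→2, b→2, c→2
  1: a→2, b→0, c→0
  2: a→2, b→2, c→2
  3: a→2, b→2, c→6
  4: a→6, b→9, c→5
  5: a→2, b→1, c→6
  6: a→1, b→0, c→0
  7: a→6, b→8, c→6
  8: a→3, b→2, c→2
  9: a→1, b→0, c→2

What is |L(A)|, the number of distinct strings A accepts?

The useful subgraph on states {0, 1, 3, 6, 7, 8} is acyclic, so L(A) is finite; the longest accepting path visits 6 useful states, giving maximum string length 5.
Counting accepting paths from 7 by length: 3 of length 1, 7 of length 2, 5 of length 3, 3 of length 4, 2 of length 5. Total 20.

20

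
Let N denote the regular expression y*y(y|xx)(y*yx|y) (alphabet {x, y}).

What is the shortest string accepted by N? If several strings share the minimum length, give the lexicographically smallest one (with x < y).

By inspection of the expression, no string of length less than 3 matches, and yyy is the lexicographically first match of length 3.

yyy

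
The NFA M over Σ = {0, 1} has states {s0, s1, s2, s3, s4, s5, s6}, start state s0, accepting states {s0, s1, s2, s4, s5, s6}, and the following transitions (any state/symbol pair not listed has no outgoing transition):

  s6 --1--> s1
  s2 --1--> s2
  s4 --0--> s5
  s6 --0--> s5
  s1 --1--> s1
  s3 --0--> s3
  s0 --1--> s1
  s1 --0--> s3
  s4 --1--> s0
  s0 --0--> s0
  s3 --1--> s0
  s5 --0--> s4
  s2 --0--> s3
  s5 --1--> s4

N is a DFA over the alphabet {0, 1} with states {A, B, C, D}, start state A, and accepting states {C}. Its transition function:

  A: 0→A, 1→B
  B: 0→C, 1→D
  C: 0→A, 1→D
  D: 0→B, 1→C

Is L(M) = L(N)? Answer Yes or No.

No

The empty string ε is accepted by M but rejected by N.
So L(M) ≠ L(N).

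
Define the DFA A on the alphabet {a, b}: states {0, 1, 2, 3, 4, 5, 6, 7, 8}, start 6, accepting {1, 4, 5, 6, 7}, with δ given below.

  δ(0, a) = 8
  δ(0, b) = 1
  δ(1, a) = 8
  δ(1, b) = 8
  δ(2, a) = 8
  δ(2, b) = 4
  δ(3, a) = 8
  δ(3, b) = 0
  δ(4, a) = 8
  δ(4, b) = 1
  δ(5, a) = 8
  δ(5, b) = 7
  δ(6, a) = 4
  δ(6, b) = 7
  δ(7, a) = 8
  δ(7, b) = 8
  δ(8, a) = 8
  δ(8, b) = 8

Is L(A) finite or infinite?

The useful states (reachable from 6 and able to reach an accepting state) are {1, 4, 6, 7}.
Restricted to these states the transition graph has no cycle, so every accepting path has bounded length and L is finite.

finite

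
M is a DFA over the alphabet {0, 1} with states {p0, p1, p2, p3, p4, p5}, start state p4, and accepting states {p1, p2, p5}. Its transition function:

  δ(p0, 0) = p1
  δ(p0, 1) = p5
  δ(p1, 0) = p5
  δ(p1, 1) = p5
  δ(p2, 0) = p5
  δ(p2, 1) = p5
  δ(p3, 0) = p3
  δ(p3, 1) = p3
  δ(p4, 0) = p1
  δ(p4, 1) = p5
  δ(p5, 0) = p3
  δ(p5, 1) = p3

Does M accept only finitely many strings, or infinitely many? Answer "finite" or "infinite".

finite

The useful states (reachable from p4 and able to reach an accepting state) are {p1, p4, p5}.
Restricted to these states the transition graph has no cycle, so every accepting path has bounded length and L is finite.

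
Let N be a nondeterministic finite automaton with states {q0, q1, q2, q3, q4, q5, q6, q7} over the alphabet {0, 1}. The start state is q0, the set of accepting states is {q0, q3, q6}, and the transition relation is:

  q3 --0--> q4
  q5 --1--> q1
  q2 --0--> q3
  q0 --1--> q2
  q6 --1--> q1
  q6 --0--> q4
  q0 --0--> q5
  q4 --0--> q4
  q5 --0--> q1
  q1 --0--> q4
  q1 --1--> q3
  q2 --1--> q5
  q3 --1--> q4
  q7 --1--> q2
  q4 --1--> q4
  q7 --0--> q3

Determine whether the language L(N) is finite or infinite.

finite

The useful states (reachable from q0 and able to reach an accepting state) are {q0, q1, q2, q3, q5}.
Restricted to these states the transition graph has no cycle, so every accepting path has bounded length and L is finite.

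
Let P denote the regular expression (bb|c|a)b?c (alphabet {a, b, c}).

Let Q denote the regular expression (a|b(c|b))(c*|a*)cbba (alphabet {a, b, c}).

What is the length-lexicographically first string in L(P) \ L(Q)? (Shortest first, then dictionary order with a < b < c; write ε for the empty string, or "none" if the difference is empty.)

The string ac is accepted by P but not by Q.
No shorter string lies in the difference, and ac is the lexicographically first length-2 string in L(P) \ L(Q).

ac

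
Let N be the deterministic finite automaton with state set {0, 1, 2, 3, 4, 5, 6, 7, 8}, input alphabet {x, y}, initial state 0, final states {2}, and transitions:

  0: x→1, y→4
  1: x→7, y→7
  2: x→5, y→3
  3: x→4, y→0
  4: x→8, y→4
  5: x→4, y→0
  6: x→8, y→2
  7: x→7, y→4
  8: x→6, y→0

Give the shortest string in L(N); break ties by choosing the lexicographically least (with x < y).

yxxy

A breadth-first search from 0 reaches an accepting state first via the path 0 → 4 → 8 → 6 → 2 on input yxxy.
No string of length < 4 is accepted (BFS exhausts all shorter strings without reaching an accepting state), and yxxy is the lexicographically least accepting string of length 4.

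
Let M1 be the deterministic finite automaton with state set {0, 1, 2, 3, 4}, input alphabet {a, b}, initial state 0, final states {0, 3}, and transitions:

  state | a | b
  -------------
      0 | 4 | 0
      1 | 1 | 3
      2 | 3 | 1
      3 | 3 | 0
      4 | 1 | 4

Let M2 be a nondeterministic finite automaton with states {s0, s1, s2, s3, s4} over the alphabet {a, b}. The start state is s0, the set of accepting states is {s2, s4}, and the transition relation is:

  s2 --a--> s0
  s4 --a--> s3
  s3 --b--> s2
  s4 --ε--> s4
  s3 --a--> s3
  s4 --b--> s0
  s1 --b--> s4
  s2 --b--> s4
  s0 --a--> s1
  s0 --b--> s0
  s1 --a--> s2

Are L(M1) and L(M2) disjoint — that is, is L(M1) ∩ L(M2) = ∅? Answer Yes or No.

The string aab is accepted by both M1 and M2.
Hence L(M1) ∩ L(M2) ≠ ∅.

No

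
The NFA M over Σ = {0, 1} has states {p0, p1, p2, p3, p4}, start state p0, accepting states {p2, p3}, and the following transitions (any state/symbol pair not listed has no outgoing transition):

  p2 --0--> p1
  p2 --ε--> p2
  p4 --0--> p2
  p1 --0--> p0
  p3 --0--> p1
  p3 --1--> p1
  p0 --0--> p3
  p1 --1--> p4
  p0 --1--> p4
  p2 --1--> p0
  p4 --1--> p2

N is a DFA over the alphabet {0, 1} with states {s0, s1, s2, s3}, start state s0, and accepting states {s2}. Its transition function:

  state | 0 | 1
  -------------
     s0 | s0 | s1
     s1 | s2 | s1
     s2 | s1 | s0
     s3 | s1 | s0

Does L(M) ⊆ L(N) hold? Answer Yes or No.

No

The string 0 is in L(M) but not in L(N).
So L(M) ⊄ L(N).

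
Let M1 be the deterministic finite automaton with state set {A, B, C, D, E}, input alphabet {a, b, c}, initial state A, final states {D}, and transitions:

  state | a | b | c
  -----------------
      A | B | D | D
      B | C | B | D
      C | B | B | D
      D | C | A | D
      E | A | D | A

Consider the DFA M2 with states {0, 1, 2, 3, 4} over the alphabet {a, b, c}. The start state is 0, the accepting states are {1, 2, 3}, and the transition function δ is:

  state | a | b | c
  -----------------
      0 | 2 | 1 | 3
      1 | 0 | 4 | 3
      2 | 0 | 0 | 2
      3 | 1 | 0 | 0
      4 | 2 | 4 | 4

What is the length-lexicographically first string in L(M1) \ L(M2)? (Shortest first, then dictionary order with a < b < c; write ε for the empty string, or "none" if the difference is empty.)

The string cc is accepted by M1 but not by M2.
No shorter string lies in the difference, and cc is the lexicographically first length-2 string in L(M1) \ L(M2).

cc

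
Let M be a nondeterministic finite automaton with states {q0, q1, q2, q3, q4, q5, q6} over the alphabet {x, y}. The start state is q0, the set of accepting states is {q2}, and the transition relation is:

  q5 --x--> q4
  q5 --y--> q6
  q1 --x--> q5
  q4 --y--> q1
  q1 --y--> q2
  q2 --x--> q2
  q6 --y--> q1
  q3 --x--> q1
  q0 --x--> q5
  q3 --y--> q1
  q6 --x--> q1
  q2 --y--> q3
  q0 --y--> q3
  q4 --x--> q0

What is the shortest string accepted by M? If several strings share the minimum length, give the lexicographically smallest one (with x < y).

yxy

A breadth-first search from q0 reaches an accepting state first via the path q0 → q3 → q1 → q2 on input yxy.
No string of length < 3 is accepted (BFS exhausts all shorter strings without reaching an accepting state), and yxy is the lexicographically least accepting string of length 3.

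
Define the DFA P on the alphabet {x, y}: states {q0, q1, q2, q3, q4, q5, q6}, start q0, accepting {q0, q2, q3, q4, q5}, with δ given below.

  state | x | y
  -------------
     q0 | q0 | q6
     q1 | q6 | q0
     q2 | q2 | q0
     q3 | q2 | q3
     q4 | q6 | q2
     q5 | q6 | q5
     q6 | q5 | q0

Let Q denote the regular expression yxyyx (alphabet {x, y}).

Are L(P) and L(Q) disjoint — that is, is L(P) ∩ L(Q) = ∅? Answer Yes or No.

Yes

Converting the expression Q to a DFA (subset construction, then merging equivalent states) gives the minimal DFA with states {r0, r1, r2, r3, r4, r5, r6}, start state r0, accepting states {r6} and transitions r0: x→r1, y→r2; r1: x→r1, y→r1; r2: x→r3, y→r1; r3: x→r1, y→r4; r4: x→r1, y→r5; r5: x→r6, y→r1; r6: x→r1, y→r1.
Exploring the product automaton P × Q from the start pair (q0, r0), following both machines on each input symbol, reaches 9 state pairs: (q0, r0), (q0, r1), (q6, r2), (q6, r1), (q5, r3), (q5, r1), (q5, r4), (q5, r5), (q6, r6).
P accepts in {q0, q2, q3, q4, q5} and Q accepts in {r6}; no reachable pair has both components accepting, so no string drives both machines to acceptance simultaneously and L(P) ∩ L(Q) = ∅.
So no string is accepted by both, and the intersection is empty.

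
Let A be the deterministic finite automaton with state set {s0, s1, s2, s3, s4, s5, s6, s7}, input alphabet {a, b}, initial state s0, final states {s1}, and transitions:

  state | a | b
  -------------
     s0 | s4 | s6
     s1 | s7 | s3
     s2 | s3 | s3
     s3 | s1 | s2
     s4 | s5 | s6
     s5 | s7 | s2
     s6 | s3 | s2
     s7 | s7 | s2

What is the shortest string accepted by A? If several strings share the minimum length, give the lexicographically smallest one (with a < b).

baa

A breadth-first search from s0 reaches an accepting state first via the path s0 → s6 → s3 → s1 on input baa.
No string of length < 3 is accepted (BFS exhausts all shorter strings without reaching an accepting state), and baa is the lexicographically least accepting string of length 3.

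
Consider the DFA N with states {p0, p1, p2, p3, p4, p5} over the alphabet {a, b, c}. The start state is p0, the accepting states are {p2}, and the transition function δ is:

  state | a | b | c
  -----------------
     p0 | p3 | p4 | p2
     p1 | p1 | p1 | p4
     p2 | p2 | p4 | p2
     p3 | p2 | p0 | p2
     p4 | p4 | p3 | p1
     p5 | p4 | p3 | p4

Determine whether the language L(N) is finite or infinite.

infinite

State p2 is reachable from the start and can reach an accepting state, and it lies on the cycle p2 → p2.
Traversing that cycle any number of times yields accepted strings of unbounded length, so the language is infinite.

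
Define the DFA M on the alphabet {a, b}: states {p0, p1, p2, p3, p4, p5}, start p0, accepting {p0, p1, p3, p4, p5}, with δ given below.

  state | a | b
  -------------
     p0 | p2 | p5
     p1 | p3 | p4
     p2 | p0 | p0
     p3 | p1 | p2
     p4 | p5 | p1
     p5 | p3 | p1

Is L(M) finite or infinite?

infinite

State p0 is reachable from the start and can reach an accepting state, and it lies on the cycle p0 → p2 → p0.
Traversing that cycle any number of times yields accepted strings of unbounded length, so the language is infinite.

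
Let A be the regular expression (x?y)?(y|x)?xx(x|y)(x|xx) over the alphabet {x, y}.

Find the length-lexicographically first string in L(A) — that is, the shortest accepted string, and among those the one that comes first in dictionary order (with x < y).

By inspection of the expression, no string of length less than 4 matches, and xxxx is the lexicographically first match of length 4.

xxxx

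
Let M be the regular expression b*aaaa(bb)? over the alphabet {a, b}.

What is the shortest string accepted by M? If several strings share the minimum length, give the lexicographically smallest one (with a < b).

aaaa

By inspection of the expression, no string of length less than 4 matches, and aaaa is the lexicographically first match of length 4.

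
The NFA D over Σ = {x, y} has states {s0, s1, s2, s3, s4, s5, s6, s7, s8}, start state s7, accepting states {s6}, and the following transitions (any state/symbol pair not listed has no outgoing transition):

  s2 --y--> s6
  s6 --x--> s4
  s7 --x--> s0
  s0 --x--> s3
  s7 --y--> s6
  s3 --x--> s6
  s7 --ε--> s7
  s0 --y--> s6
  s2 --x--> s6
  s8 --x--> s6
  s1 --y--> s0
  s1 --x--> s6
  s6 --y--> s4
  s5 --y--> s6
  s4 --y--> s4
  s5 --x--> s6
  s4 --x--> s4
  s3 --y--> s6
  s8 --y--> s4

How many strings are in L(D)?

4

The useful subgraph on states {s0, s3, s6, s7} is acyclic, so L(D) is finite; the longest accepting path visits 4 useful states, giving maximum string length 3.
Counting accepting paths from s7 by length: 1 of length 1, 1 of length 2, 2 of length 3. Total 4.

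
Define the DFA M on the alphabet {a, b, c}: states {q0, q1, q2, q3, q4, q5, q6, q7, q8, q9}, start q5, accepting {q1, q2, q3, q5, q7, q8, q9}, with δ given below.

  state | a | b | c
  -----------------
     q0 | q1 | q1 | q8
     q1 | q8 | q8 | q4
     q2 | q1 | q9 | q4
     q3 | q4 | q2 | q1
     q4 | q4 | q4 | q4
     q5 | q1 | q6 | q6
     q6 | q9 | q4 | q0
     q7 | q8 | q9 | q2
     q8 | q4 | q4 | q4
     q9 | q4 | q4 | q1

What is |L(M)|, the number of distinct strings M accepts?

26

The useful subgraph on states {q0, q1, q5, q6, q8, q9} is acyclic, so L(M) is finite; the longest accepting path visits 5 useful states, giving maximum string length 4.
Counting accepting paths from q5 by length: 1 of length 0, 1 of length 1, 4 of length 2, 8 of length 3, 12 of length 4. Total 26.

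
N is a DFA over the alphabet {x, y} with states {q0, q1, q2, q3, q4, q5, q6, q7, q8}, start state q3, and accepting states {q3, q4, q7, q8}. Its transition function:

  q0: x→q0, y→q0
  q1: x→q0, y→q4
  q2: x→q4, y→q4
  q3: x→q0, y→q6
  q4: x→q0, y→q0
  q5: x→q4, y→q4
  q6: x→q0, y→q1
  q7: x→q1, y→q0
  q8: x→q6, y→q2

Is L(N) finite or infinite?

The useful states (reachable from q3 and able to reach an accepting state) are {q1, q3, q4, q6}.
Restricted to these states the transition graph has no cycle, so every accepting path has bounded length and L is finite.

finite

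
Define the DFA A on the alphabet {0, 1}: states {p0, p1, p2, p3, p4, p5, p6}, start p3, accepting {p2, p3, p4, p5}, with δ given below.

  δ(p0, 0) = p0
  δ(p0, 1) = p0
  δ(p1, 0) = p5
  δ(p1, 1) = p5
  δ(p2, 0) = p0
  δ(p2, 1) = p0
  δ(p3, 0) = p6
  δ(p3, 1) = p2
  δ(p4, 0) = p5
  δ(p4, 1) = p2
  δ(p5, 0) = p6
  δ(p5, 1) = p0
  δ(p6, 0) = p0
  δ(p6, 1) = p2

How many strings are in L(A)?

The useful subgraph on states {p2, p3, p6} is acyclic, so L(A) is finite; the longest accepting path visits 3 useful states, giving maximum string length 2.
Counting accepting paths from p3 by length: 1 of length 0, 1 of length 1, 1 of length 2. Total 3.

3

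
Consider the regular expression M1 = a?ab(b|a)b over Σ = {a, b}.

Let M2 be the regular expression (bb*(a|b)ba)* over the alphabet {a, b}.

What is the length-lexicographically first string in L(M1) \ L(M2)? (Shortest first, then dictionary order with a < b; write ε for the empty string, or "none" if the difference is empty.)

abab

The string abab is accepted by M1 but not by M2.
No shorter string lies in the difference, and abab is the lexicographically first length-4 string in L(M1) \ L(M2).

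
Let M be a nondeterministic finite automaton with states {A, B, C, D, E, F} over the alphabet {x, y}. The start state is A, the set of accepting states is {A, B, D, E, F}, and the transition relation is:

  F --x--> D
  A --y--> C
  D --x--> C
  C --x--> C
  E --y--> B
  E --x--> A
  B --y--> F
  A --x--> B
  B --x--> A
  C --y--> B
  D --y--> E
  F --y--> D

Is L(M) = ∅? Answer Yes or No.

The empty string ε is accepted: the run A ends in the accepting state A.
Since at least one string is accepted, L(M) is not empty.

No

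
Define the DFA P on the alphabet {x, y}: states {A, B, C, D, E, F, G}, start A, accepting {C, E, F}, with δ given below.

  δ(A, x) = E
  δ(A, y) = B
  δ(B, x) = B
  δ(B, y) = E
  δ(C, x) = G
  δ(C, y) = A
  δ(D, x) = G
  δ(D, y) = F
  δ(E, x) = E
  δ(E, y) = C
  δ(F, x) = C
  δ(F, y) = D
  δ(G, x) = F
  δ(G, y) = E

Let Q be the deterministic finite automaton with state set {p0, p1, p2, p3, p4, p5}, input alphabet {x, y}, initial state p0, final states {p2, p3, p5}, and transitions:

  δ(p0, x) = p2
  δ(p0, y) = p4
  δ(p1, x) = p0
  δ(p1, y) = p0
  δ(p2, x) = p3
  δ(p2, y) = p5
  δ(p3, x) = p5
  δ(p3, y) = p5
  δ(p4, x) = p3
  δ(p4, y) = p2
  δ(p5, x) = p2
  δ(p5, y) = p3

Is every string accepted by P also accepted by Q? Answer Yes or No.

Yes

Exploring the product automaton P × Q from the start pair (A, p0), following both machines on each input symbol, reaches 17 state pairs: (A, p0), (E, p2), (B, p4), (E, p3), (C, p5), (B, p3), (E, p5), (G, p2), (A, p3), (B, p5), (C, p3), (F, p3), (B, p2), (G, p5), (A, p5), (D, p5), (F, p2).
P accepts in {C, E, F} and Q accepts in {p2, p3, p5}. The reachable pairs whose P-component is accepting are (E, p2), (E, p3), (C, p5), (E, p5), (C, p3), (F, p3), (F, p2); in each of them the Q-component is accepting too, so the product for L(P) \ L(Q) (P-component accepting, Q-component rejecting) has no reachable accepting pair and the difference is empty.
Hence every string in L(P) is also in L(Q).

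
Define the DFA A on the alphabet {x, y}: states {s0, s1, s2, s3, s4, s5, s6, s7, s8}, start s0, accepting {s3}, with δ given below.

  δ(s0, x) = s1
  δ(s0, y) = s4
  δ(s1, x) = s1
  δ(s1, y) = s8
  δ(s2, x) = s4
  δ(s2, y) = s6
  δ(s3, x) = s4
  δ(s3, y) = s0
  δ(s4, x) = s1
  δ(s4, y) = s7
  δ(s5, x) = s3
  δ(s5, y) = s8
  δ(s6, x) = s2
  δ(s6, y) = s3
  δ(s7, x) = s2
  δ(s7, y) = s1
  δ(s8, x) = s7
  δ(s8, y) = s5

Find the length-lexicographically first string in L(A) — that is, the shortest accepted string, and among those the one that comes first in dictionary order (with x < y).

A breadth-first search from s0 reaches an accepting state first via the path s0 → s1 → s8 → s5 → s3 on input xyyx.
No string of length < 4 is accepted (BFS exhausts all shorter strings without reaching an accepting state), and xyyx is the lexicographically least accepting string of length 4.

xyyx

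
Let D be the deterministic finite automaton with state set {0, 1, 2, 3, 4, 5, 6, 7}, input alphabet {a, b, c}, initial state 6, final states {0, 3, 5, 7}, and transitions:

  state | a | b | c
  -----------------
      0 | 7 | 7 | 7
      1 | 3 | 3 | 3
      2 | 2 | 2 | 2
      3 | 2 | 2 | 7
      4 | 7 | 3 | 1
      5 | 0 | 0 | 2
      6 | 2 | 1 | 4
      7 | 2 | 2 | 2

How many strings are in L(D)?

The useful subgraph on states {1, 3, 4, 6, 7} is acyclic, so L(D) is finite; the longest accepting path visits 5 useful states, giving maximum string length 4.
Counting accepting paths from 6 by length: 5 of length 2, 7 of length 3, 3 of length 4. Total 15.

15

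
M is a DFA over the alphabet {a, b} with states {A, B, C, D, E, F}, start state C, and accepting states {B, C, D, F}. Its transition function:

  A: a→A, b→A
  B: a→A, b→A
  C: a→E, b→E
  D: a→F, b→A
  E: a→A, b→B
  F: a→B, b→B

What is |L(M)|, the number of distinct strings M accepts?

3

The useful subgraph on states {B, C, E} is acyclic, so L(M) is finite; the longest accepting path visits 3 useful states, giving maximum string length 2.
Counting accepting paths from C by length: 1 of length 0, 2 of length 2. Total 3.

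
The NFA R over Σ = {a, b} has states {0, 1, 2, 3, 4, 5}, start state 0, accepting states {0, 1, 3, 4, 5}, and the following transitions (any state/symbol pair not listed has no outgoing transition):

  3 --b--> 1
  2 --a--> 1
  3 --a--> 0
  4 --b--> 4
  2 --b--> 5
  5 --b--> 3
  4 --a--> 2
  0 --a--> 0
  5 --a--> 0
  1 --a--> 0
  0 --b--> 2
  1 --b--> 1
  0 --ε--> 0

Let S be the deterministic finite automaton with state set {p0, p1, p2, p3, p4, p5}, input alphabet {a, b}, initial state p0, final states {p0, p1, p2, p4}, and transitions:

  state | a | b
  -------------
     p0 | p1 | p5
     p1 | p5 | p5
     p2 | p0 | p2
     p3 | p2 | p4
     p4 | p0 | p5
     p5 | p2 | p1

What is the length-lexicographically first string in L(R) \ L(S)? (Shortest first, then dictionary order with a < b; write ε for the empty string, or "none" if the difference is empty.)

The string aa is accepted by R but not by S.
No shorter string lies in the difference, and aa is the lexicographically first length-2 string in L(R) \ L(S).

aa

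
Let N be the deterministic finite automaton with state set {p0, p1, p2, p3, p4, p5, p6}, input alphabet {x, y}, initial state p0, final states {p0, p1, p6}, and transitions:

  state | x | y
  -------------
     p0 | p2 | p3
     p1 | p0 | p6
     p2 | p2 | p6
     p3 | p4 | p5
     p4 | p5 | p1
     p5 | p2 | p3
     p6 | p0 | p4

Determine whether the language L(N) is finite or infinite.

State p2 is reachable from the start and can reach an accepting state, and it lies on the cycle p2 → p2.
Traversing that cycle any number of times yields accepted strings of unbounded length, so the language is infinite.

infinite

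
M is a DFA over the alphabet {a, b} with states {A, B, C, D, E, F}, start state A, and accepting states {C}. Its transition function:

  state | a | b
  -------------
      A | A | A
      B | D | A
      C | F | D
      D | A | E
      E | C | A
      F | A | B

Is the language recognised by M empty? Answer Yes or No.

Yes

The states reachable from the start state are {A}.
None of the accepting states {C} is reachable, so no string is accepted and L(M) = ∅.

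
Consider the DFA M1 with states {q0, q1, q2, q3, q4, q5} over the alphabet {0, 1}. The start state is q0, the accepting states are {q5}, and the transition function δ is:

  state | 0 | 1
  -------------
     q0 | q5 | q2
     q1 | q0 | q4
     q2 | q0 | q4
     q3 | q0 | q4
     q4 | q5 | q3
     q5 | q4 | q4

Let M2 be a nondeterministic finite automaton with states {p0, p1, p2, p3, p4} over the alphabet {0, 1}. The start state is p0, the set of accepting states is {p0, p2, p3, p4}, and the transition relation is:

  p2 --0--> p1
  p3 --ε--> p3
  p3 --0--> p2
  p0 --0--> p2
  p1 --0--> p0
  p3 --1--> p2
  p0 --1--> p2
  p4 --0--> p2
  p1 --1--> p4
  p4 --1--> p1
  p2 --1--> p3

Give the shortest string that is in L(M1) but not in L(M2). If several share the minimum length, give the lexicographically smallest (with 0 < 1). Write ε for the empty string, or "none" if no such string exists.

The string 00000 is accepted by M1 but not by M2.
No shorter string lies in the difference, and 00000 is the lexicographically first length-5 string in L(M1) \ L(M2).

00000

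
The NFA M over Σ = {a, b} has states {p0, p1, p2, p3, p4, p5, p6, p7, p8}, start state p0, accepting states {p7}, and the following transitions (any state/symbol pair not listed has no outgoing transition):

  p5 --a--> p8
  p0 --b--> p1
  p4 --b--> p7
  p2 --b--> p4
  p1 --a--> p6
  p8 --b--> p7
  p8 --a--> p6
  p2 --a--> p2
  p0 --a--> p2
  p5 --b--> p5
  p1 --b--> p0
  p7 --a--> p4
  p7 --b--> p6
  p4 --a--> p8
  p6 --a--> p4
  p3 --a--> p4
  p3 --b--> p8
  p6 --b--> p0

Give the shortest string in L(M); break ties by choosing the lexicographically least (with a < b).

A breadth-first search from p0 reaches an accepting state first via the path p0 → p2 → p4 → p7 on input abb.
No string of length < 3 is accepted (BFS exhausts all shorter strings without reaching an accepting state), and abb is the lexicographically least accepting string of length 3.

abb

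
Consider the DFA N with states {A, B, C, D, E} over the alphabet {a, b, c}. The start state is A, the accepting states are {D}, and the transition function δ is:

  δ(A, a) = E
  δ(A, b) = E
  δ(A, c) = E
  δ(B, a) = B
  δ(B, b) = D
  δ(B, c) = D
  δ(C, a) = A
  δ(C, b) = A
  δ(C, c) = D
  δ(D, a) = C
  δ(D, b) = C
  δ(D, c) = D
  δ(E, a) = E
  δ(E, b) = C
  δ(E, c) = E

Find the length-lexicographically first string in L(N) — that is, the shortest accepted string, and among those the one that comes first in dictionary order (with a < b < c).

A breadth-first search from A reaches an accepting state first via the path A → E → C → D on input abc.
No string of length < 3 is accepted (BFS exhausts all shorter strings without reaching an accepting state), and abc is the lexicographically least accepting string of length 3.

abc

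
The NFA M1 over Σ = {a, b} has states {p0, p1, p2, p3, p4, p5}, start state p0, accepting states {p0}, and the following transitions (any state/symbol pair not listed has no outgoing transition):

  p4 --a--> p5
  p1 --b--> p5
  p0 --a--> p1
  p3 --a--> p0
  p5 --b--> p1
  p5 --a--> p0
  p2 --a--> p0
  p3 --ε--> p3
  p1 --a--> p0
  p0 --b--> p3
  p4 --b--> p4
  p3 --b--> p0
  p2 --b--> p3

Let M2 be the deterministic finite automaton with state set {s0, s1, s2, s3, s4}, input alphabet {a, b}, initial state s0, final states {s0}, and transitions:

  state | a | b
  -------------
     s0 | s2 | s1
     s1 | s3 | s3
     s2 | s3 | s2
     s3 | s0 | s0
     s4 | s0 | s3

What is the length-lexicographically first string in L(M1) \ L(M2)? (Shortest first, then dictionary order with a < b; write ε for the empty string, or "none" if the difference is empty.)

The string aa is accepted by M1 but not by M2.
No shorter string lies in the difference, and aa is the lexicographically first length-2 string in L(M1) \ L(M2).

aa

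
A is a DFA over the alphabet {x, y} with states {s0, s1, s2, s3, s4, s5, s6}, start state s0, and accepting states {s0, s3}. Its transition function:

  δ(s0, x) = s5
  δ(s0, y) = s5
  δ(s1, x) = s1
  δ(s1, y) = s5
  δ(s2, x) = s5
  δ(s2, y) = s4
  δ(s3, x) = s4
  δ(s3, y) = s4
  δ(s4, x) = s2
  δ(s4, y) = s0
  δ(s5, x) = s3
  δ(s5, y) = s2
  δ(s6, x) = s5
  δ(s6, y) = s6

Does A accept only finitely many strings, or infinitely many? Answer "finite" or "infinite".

infinite

State s0 is reachable from the start and can reach an accepting state, and it lies on the cycle s0 → s5 → s2 → s4 → s0.
Traversing that cycle any number of times yields accepted strings of unbounded length, so the language is infinite.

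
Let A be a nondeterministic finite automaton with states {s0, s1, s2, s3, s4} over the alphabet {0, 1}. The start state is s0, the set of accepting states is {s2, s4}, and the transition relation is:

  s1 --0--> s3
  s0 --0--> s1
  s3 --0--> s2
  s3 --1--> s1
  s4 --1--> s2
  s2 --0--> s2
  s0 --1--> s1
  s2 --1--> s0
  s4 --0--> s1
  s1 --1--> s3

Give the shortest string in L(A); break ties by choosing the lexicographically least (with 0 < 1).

000

A breadth-first search from s0 reaches an accepting state first via the path s0 → s1 → s3 → s2 on input 000.
No string of length < 3 is accepted (BFS exhausts all shorter strings without reaching an accepting state), and 000 is the lexicographically least accepting string of length 3.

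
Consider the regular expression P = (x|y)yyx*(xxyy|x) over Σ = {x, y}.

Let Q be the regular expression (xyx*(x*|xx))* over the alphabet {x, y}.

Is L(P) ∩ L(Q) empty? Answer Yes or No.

Converting the expression P to a DFA (subset construction, then merging equivalent states) gives the minimal DFA with states {p0, p1, p2, p3, p4, p5, p6, p7, p8}, start state p0, accepting states {p5, p6, p8} and transitions p0: x→p1, y→p1; p1: x→p2, y→p3; p2: x→p2, y→p2; p3: x→p2, y→p4; p4: x→p5, y→p2; p5: x→p6, y→p2; p6: x→p6, y→p7; p7: x→p2, y→p8; p8: x→p2, y→p2.
Converting the expression Q to a DFA (subset construction, then merging equivalent states) gives the minimal DFA with states {q0, q1, q2, q3, q4}, start state q0, accepting states {q0, q3, q4} and transitions q0: x→q1, y→q2; q1: x→q2, y→q3; q2: x→q2, y→q2; q3: x→q4, y→q2; q4: x→q4, y→q3.
Exploring the product automaton P × Q from the start pair (p0, q0), following both machines on each input symbol, reaches 13 state pairs: (p0, q0), (p1, q1), (p1, q2), (p2, q2), (p3, q3), (p3, q2), (p2, q4), (p4, q2), (p2, q3), (p5, q2), (p6, q2), (p7, q2), (p8, q2).
P accepts in {p5, p6, p8} and Q accepts in {q0, q3, q4}; no reachable pair has both components accepting, so no string drives both machines to acceptance simultaneously and L(P) ∩ L(Q) = ∅.
So no string is accepted by both, and the intersection is empty.

Yes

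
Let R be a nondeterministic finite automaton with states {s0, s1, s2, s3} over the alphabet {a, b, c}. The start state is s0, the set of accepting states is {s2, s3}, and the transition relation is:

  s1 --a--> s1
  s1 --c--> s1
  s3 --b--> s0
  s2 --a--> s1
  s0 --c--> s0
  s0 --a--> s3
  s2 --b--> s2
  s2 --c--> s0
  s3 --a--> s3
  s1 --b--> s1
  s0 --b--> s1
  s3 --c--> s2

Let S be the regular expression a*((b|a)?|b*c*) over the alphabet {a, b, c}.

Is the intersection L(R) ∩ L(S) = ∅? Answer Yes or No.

No

The string a is accepted by both R and S.
Hence L(R) ∩ L(S) ≠ ∅.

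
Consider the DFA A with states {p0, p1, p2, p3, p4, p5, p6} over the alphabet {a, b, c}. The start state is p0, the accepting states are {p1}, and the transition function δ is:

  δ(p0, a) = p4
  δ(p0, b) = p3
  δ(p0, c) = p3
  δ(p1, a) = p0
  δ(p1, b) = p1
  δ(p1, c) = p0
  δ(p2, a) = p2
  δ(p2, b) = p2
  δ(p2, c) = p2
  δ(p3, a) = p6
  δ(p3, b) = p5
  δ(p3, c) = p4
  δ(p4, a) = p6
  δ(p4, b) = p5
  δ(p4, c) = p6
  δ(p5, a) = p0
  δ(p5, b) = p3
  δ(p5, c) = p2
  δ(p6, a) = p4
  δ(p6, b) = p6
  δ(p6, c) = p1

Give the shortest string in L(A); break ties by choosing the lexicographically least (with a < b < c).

A breadth-first search from p0 reaches an accepting state first via the path p0 → p4 → p6 → p1 on input aac.
No string of length < 3 is accepted (BFS exhausts all shorter strings without reaching an accepting state), and aac is the lexicographically least accepting string of length 3.

aac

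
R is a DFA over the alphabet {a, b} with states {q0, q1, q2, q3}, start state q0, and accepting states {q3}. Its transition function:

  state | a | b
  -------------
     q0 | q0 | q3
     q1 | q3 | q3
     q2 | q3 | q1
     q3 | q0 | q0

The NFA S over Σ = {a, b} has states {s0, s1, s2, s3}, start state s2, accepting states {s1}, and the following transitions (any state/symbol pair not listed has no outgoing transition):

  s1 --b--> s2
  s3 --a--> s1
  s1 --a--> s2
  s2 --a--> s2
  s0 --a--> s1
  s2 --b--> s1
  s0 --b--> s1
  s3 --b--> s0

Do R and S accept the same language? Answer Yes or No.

Exploring the product automaton R × S from the start pair (q0, s2), following both machines on each input symbol, reaches 2 state pairs: (q0, s2), (q3, s1).
R accepts in {q3} and S accepts in {s1}. In every reachable pair the two components are either both accepting — (q3, s1) — or both non-accepting, so no string is accepted by exactly one of the machines: L(R) \ L(S) and L(S) \ L(R) are both empty.
Hence every string is accepted by R iff it is accepted by S, and the two languages coincide.

Yes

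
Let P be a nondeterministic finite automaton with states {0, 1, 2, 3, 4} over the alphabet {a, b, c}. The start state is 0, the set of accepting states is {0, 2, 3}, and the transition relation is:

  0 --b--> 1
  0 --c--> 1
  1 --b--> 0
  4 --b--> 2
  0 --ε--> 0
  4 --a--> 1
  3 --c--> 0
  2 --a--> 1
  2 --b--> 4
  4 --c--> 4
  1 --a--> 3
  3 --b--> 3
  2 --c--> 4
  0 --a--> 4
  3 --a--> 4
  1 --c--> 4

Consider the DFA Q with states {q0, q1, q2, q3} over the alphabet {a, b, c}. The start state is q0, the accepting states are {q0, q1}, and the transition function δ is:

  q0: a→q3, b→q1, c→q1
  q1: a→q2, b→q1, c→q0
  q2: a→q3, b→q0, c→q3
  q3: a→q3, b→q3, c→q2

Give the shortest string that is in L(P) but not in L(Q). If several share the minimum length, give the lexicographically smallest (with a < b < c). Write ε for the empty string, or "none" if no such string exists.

ab

The string ab is accepted by P but not by Q.
No shorter string lies in the difference, and ab is the lexicographically first length-2 string in L(P) \ L(Q).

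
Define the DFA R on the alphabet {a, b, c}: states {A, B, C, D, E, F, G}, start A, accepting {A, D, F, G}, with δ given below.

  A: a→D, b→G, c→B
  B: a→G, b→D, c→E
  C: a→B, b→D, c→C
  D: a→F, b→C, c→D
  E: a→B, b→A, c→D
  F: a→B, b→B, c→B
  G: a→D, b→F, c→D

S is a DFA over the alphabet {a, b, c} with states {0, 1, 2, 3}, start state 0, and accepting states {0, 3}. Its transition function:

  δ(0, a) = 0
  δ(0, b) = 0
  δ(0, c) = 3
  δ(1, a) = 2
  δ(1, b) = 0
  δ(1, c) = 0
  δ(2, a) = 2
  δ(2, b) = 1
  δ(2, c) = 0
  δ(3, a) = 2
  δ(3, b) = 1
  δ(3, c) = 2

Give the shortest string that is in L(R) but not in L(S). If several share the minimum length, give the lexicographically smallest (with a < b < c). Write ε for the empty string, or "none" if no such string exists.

ca

The string ca is accepted by R but not by S.
No shorter string lies in the difference, and ca is the lexicographically first length-2 string in L(R) \ L(S).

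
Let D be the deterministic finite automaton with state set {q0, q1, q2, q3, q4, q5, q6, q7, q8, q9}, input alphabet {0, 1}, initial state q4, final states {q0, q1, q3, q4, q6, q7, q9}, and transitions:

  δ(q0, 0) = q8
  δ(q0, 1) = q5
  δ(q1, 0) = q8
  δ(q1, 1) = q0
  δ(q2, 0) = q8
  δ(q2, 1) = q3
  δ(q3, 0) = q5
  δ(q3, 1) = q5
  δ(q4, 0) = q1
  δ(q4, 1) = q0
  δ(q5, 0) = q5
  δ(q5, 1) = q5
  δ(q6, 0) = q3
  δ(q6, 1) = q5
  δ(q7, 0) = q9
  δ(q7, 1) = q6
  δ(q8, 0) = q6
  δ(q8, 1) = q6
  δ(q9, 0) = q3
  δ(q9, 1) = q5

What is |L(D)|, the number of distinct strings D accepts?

16

The useful subgraph on states {q0, q1, q3, q4, q6, q8} is acyclic, so L(D) is finite; the longest accepting path visits 6 useful states, giving maximum string length 5.
Counting accepting paths from q4 by length: 1 of length 0, 2 of length 1, 1 of length 2, 4 of length 3, 6 of length 4, 2 of length 5. Total 16.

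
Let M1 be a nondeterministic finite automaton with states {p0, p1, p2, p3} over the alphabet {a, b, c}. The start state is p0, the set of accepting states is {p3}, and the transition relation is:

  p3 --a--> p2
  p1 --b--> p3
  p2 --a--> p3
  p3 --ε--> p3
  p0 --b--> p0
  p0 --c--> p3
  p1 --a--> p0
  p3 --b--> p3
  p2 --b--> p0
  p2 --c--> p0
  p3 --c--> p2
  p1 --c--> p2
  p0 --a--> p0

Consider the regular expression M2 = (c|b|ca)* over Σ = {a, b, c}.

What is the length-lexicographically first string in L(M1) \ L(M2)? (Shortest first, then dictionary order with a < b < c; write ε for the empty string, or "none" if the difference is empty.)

The string ac is accepted by M1 but not by M2.
No shorter string lies in the difference, and ac is the lexicographically first length-2 string in L(M1) \ L(M2).

ac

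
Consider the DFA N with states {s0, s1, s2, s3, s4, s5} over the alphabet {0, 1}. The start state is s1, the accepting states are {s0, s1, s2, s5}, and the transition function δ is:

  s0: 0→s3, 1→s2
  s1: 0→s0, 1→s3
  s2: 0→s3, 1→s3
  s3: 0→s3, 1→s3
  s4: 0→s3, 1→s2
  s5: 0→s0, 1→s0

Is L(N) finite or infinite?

finite

The useful states (reachable from s1 and able to reach an accepting state) are {s0, s1, s2}.
Restricted to these states the transition graph has no cycle, so every accepting path has bounded length and L is finite.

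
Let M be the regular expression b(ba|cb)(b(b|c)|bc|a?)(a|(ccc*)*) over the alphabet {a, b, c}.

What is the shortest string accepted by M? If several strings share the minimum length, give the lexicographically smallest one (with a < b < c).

By inspection of the expression, no string of length less than 3 matches, and bba is the lexicographically first match of length 3.

bba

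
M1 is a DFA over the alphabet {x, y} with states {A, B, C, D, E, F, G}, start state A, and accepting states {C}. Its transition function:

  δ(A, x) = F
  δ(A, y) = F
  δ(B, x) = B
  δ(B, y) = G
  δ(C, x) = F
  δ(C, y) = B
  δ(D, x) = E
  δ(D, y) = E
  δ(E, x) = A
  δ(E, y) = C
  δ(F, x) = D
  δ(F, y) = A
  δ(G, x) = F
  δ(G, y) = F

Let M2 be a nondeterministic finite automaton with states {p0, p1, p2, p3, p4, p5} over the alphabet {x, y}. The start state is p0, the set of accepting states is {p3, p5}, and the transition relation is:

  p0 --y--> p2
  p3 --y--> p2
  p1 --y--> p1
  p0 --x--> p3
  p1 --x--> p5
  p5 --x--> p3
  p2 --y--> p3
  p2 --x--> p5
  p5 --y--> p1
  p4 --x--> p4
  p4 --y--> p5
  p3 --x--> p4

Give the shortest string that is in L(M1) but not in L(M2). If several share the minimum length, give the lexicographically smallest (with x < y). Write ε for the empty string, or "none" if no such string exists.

The string xxyy is accepted by M1 but not by M2.
No shorter string lies in the difference, and xxyy is the lexicographically first length-4 string in L(M1) \ L(M2).

xxyy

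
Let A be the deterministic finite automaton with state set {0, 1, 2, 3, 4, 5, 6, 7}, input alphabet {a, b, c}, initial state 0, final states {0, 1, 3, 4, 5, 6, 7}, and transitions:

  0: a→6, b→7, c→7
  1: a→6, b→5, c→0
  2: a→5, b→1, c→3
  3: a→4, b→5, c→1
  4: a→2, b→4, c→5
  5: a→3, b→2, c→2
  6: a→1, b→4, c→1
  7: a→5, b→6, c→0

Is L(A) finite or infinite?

State 0 is reachable from the start and can reach an accepting state, and it lies on the cycle 0 → 6 → 1 → 0.
Traversing that cycle any number of times yields accepted strings of unbounded length, so the language is infinite.

infinite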